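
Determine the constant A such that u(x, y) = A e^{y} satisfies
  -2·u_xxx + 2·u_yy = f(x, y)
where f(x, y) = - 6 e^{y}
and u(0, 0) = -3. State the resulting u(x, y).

Substitute the ansatz u = A e^{y} into the left-hand side.
Derivatives of the ansatz:
  u_xxx = 0
  u_yy = A e^{y}
Term by term:
  -2·u_xxx = 0
  2·u_yy = 2 A e^{y}
So the left-hand side equals
  2 A e^{y}
This must equal f(x, y) = - 6 e^{y} identically.
Matching coefficients of the independent functions:
  [e^{y}]:  2 A = -6
Solving: A = -3.
Check against the point condition:
  u(0, 0) = -3  ⟹  A = -3  ✓
Hence u(x, y) = - 3 e^{y}.

Answer: u(x, y) = - 3 e^{y}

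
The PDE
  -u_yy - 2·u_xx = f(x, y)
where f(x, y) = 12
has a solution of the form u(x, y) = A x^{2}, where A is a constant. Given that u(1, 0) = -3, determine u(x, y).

Substitute the ansatz u = A x^{2} into the left-hand side.
Derivatives of the ansatz:
  u_yy = 0
  u_xx = 2 A
Term by term:
  -u_yy = 0
  -2·u_xx = - 4 A
So the left-hand side equals
  - 4 A
This must equal f(x, y) = 12 identically.
Matching coefficients of the independent functions:
  [constant term]:  - 4 A = 12
Solving: A = -3.
Check against the point condition:
  u(1, 0) = -3  ⟹  A = -3  ✓
Hence u(x, y) = - 3 x^{2}.

Answer: u(x, y) = - 3 x^{2}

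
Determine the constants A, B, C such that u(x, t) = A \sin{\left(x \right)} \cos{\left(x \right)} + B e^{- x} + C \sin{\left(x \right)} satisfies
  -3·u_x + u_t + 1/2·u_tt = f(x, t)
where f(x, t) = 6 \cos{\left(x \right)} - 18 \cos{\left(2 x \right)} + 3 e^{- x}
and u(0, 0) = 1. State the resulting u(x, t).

Substitute the ansatz u = A \sin{\left(x \right)} \cos{\left(x \right)} + B e^{- x} + C \sin{\left(x \right)} into the left-hand side.
Derivatives of the ansatz:
  u_x = - A \sin^{2}{\left(x \right)} + A \cos^{2}{\left(x \right)} - B e^{- x} + C \cos{\left(x \right)}
  u_t = 0
  u_tt = 0
Term by term:
  -3·u_x = 3 A \sin^{2}{\left(x \right)} - 3 A \cos^{2}{\left(x \right)} + 3 B e^{- x} - 3 C \cos{\left(x \right)}
  u_t = 0
  1/2·u_tt = 0
So the left-hand side equals
  3 A \sin^{2}{\left(x \right)} - 3 A \cos^{2}{\left(x \right)} + 3 B e^{- x} - 3 C \cos{\left(x \right)}
This must equal f(x, t) identically; expanded, f = 18 \sin^{2}{\left(x \right)} - 18 \cos^{2}{\left(x \right)} + 6 \cos{\left(x \right)} + 3 e^{- x}.
Matching coefficients of the independent functions:
  [e^{- x}]:  3 B = 3
  [\sin^{2}{\left(x \right)}]:  3 A = 18
  [\cos{\left(x \right)}]:  - 3 C = 6
  [\cos^{2}{\left(x \right)}]:  - 3 A = -18
Solving: A = 6, B = 1, C = -2.
Check against the point condition:
  u(0, 0) = 1  ⟹  B = 1  ✓
Hence u(x, t) = 6 \sin{\left(x \right)} \cos{\left(x \right)} - 2 \sin{\left(x \right)} + e^{- x}.

Answer: u(x, t) = 6 \sin{\left(x \right)} \cos{\left(x \right)} - 2 \sin{\left(x \right)} + e^{- x}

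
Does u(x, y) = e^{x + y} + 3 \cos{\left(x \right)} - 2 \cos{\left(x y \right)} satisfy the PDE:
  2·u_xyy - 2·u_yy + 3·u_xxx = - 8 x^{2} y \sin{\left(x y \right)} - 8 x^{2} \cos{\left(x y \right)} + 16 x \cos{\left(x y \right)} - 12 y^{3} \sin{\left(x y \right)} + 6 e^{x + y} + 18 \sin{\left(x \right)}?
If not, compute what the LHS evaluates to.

Evaluate each term of the left-hand side for u = e^{x + y} + 3 \cos{\left(x \right)} - 2 \cos{\left(x y \right)}.
Derivatives:
  u_xyy = - 2 x^{2} y \sin{\left(x y \right)} + 4 x \cos{\left(x y \right)} + e^{x} e^{y}
  u_yy = 2 x^{2} \cos{\left(x y \right)} + e^{x} e^{y}
  u_xxx = - 2 y^{3} \sin{\left(x y \right)} + e^{x} e^{y} + 3 \sin{\left(x \right)}
Terms:
  2·u_xyy = - 4 x^{2} y \sin{\left(x y \right)} + 8 x \cos{\left(x y \right)} + 2 e^{x + y}
  -2·u_yy = - 4 x^{2} \cos{\left(x y \right)} - 2 e^{x + y}
  3·u_xxx = - 6 y^{3} \sin{\left(x y \right)} + 3 e^{x + y} + 9 \sin{\left(x \right)}
Sum: LHS = - 4 x^{2} y \sin{\left(x y \right)} - 4 x^{2} \cos{\left(x y \right)} + 8 x \cos{\left(x y \right)} - 6 y^{3} \sin{\left(x y \right)} + 3 e^{x + y} + 9 \sin{\left(x \right)}
Given right-hand side: - 8 x^{2} y \sin{\left(x y \right)} - 8 x^{2} \cos{\left(x y \right)} + 16 x \cos{\left(x y \right)} - 12 y^{3} \sin{\left(x y \right)} + 6 e^{x + y} + 18 \sin{\left(x \right)}. Difference LHS − RHS = 4 x^{2} y \sin{\left(x y \right)} + 4 x^{2} \cos{\left(x y \right)} - 8 x \cos{\left(x y \right)} + 6 y^{3} \sin{\left(x y \right)} - 3 e^{x + y} - 9 \sin{\left(x \right)} ≠ 0, so u is not a solution.

Answer: No, the LHS evaluates to - 4 x^{2} y \sin{\left(x y \right)} - 4 x^{2} \cos{\left(x y \right)} + 8 x \cos{\left(x y \right)} - 6 y^{3} \sin{\left(x y \right)} + 3 e^{x + y} + 9 \sin{\left(x \right)}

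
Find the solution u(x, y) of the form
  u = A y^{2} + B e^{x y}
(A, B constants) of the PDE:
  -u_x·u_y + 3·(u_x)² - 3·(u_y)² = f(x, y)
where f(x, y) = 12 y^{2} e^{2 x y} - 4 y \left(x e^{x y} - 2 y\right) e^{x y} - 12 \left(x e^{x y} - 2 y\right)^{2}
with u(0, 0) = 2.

Substitute the ansatz u = A y^{2} + B e^{x y} into the left-hand side.
Derivatives of the ansatz:
  u_x = B y e^{x y}
  u_y = 2 A y + B x e^{x y}
Term by term:
  -u_x·u_y = - 2 A B y^{2} e^{x y} - B^{2} x y e^{2 x y}
  3·(u_x)² = 3 B^{2} y^{2} e^{2 x y}
  -3·(u_y)² = - 12 A^{2} y^{2} - 12 A B x y e^{x y} - 3 B^{2} x^{2} e^{2 x y}
So the left-hand side equals
  - 12 A^{2} y^{2} - 12 A B x y e^{x y} - 2 A B y^{2} e^{x y} - 3 B^{2} x^{2} e^{2 x y} - B^{2} x y e^{2 x y} + 3 B^{2} y^{2} e^{2 x y}
This must equal f(x, y) identically; expanded, f = - 12 x^{2} e^{2 x y} - 4 x y e^{2 x y} + 48 x y e^{x y} + 12 y^{2} e^{2 x y} + 8 y^{2} e^{x y} - 48 y^{2}.
Matching coefficients of the independent functions:
  [y^{2}]:  - 12 A^{2} = -48
  [x^{2} e^{2 x y}]:  - 3 B^{2} = -12
  [y^{2} e^{x y}]:  - 2 A B = 8
  [y^{2} e^{2 x y}]:  3 B^{2} = 12
  [x y e^{x y}]:  - 12 A B = 48
  [x y e^{2 x y}]:  - B^{2} = -4
These equations allow (A, B) = (-2, 2) or (2, -2).
Impose the point condition(s):
  u(0, 0) = 2  ⟹  B = 2
Only A = -2, B = 2 satisfies everything.
Hence u(x, y) = - 2 y^{2} + 2 e^{x y}.

Answer: u(x, y) = - 2 y^{2} + 2 e^{x y}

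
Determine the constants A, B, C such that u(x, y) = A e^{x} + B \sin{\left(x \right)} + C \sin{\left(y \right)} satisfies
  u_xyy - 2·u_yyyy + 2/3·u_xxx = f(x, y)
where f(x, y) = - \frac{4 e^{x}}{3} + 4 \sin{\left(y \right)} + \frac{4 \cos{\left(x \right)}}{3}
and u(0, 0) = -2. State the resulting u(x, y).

Substitute the ansatz u = A e^{x} + B \sin{\left(x \right)} + C \sin{\left(y \right)} into the left-hand side.
Derivatives of the ansatz:
  u_xyy = 0
  u_yyyy = C \sin{\left(y \right)}
  u_xxx = A e^{x} - B \cos{\left(x \right)}
Term by term:
  u_xyy = 0
  -2·u_yyyy = - 2 C \sin{\left(y \right)}
  2/3·u_xxx = \frac{2 A e^{x}}{3} - \frac{2 B \cos{\left(x \right)}}{3}
So the left-hand side equals
  \frac{2 A e^{x}}{3} - \frac{2 B \cos{\left(x \right)}}{3} - 2 C \sin{\left(y \right)}
This must equal f(x, y) = - \frac{4 e^{x}}{3} + 4 \sin{\left(y \right)} + \frac{4 \cos{\left(x \right)}}{3} identically.
Matching coefficients of the independent functions:
  [e^{x}]:  \frac{2 A}{3} = - \frac{4}{3}
  [\sin{\left(y \right)}]:  - 2 C = 4
  [\cos{\left(x \right)}]:  - \frac{2 B}{3} = \frac{4}{3}
Solving: A = -2, B = -2, C = -2.
Check against the point condition:
  u(0, 0) = -2  ⟹  A = -2  ✓
Hence u(x, y) = - 2 e^{x} - 2 \sin{\left(x \right)} - 2 \sin{\left(y \right)}.

Answer: u(x, y) = - 2 e^{x} - 2 \sin{\left(x \right)} - 2 \sin{\left(y \right)}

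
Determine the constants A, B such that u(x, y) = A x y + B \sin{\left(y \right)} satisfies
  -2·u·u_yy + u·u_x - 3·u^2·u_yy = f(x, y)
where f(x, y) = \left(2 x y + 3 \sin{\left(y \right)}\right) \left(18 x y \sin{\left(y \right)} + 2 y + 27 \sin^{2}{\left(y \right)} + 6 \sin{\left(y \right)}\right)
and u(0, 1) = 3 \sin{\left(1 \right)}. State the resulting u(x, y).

Substitute the ansatz u = A x y + B \sin{\left(y \right)} into the left-hand side.
Derivatives of the ansatz:
  u_yy = - B \sin{\left(y \right)}
  u_x = A y
Term by term:
  -2·u·u_yy = 2 A B x y \sin{\left(y \right)} + 2 B^{2} \sin^{2}{\left(y \right)}
  u·u_x = A^{2} x y^{2} + A B y \sin{\left(y \right)}
  -3·u^2·u_yy = 3 A^{2} B x^{2} y^{2} \sin{\left(y \right)} + 6 A B^{2} x y \sin^{2}{\left(y \right)} + 3 B^{3} \sin^{3}{\left(y \right)}
So the left-hand side equals
  3 A^{2} B x^{2} y^{2} \sin{\left(y \right)} + A^{2} x y^{2} + 6 A B^{2} x y \sin^{2}{\left(y \right)} + 2 A B x y \sin{\left(y \right)} + A B y \sin{\left(y \right)} + 3 B^{3} \sin^{3}{\left(y \right)} + 2 B^{2} \sin^{2}{\left(y \right)}
This must equal f(x, y) identically; expanded, f = 36 x^{2} y^{2} \sin{\left(y \right)} + 4 x y^{2} + 108 x y \sin^{2}{\left(y \right)} + 12 x y \sin{\left(y \right)} + 6 y \sin{\left(y \right)} + 81 \sin^{3}{\left(y \right)} + 18 \sin^{2}{\left(y \right)}.
Matching coefficients of the independent functions:
  [x y^{2}]:  A^{2} = 4
  [y \sin{\left(y \right)}]:  A B = 6
  [x y \sin{\left(y \right)}]:  2 A B = 12
  [x y \sin^{2}{\left(y \right)}]:  6 A B^{2} = 108
  [x^{2} y^{2} \sin{\left(y \right)}]:  3 A^{2} B = 36
  [\sin^{2}{\left(y \right)}]:  2 B^{2} = 18
  [\sin^{3}{\left(y \right)}]:  3 B^{3} = 81
Solving: A = 2, B = 3.
Check against the point condition:
  u(0, 1) = 3 \sin{\left(1 \right)}  ⟹  B \sin{\left(1 \right)} = 3 \sin{\left(1 \right)}  ✓
Hence u(x, y) = 2 x y + 3 \sin{\left(y \right)}.

Answer: u(x, y) = 2 x y + 3 \sin{\left(y \right)}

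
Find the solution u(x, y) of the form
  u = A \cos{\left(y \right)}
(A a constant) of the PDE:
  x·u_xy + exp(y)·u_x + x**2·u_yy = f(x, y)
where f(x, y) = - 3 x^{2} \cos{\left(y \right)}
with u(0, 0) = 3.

Answer: u(x, y) = 3 \cos{\left(y \right)}

Derivation:
Substitute the ansatz u = A \cos{\left(y \right)} into the left-hand side.
Derivatives of the ansatz:
  u_xy = 0
  u_x = 0
  u_yy = - A \cos{\left(y \right)}
Term by term:
  x·u_xy = 0
  exp(y)·u_x = 0
  x**2·u_yy = - A x^{2} \cos{\left(y \right)}
So the left-hand side equals
  - A x^{2} \cos{\left(y \right)}
This must equal f(x, y) = - 3 x^{2} \cos{\left(y \right)} identically.
Matching coefficients of the independent functions:
  [x^{2} \cos{\left(y \right)}]:  - A = -3
Solving: A = 3.
Check against the point condition:
  u(0, 0) = 3  ⟹  A = 3  ✓
Hence u(x, y) = 3 \cos{\left(y \right)}.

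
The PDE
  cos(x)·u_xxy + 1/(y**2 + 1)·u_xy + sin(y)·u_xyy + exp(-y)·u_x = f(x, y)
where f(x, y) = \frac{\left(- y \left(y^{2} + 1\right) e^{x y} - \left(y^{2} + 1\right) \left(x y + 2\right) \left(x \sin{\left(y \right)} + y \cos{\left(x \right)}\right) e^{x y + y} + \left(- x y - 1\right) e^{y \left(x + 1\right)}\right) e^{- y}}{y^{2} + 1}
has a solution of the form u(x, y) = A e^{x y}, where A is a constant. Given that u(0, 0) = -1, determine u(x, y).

Answer: u(x, y) = - e^{x y}

Derivation:
Substitute the ansatz u = A e^{x y} into the left-hand side.
Derivatives of the ansatz:
  u_xxy = A x y^{2} e^{x y} + 2 A y e^{x y}
  u_xy = A x y e^{x y} + A e^{x y}
  u_xyy = A x^{2} y e^{x y} + 2 A x e^{x y}
  u_x = A y e^{x y}
Term by term:
  cos(x)·u_xxy = A x y^{2} e^{x y} \cos{\left(x \right)} + 2 A y e^{x y} \cos{\left(x \right)}
  1/(y**2 + 1)·u_xy = \frac{A x y e^{x y}}{y^{2} + 1} + \frac{A e^{x y}}{y^{2} + 1}
  sin(y)·u_xyy = A x^{2} y e^{x y} \sin{\left(y \right)} + 2 A x e^{x y} \sin{\left(y \right)}
  exp(-y)·u_x = A y e^{- y} e^{x y}
So the left-hand side equals
  A x^{2} y e^{x y} \sin{\left(y \right)} + A x y^{2} e^{x y} \cos{\left(x \right)} + \frac{A x y e^{x y}}{y^{2} + 1} + 2 A x e^{x y} \sin{\left(y \right)} + 2 A y e^{x y} \cos{\left(x \right)} + A y e^{- y} e^{x y} + \frac{A e^{x y}}{y^{2} + 1}
This must equal f(x, y) identically; expanded, f = - x^{2} y e^{x y} \sin{\left(y \right)} - x y^{2} e^{x y} \cos{\left(x \right)} - \frac{x y e^{x y}}{y^{2} + 1} - 2 x e^{x y} \sin{\left(y \right)} - 2 y e^{x y} \cos{\left(x \right)} - y e^{- y} e^{x y} - \frac{e^{x y}}{y^{2} + 1}.
Matching coefficients of the independent functions:
  [\frac{e^{x y}}{y^{2} + 1}, y e^{- y} e^{x y}, \frac{x y e^{x y}}{y^{2} + 1}, x y^{2} e^{x y} \cos{\left(x \right)}, …]:  A = -1
  [x e^{x y} \sin{\left(y \right)}, y e^{x y} \cos{\left(x \right)}]:  2 A = -2
Solving: A = -1.
Check against the point condition:
  u(0, 0) = -1  ⟹  A = -1  ✓
Hence u(x, y) = - e^{x y}.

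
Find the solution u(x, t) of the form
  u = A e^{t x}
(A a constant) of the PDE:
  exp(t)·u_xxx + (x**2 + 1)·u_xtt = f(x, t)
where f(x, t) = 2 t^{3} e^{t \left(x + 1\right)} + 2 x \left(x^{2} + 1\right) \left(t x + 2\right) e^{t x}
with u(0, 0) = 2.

Substitute the ansatz u = A e^{t x} into the left-hand side.
Derivatives of the ansatz:
  u_xxx = A t^{3} e^{t x}
  u_xtt = A t x^{2} e^{t x} + 2 A x e^{t x}
Term by term:
  exp(t)·u_xxx = A t^{3} e^{t} e^{t x}
  (x**2 + 1)·u_xtt = A t x^{4} e^{t x} + A t x^{2} e^{t x} + 2 A x^{3} e^{t x} + 2 A x e^{t x}
So the left-hand side equals
  A t^{3} e^{t} e^{t x} + A t x^{4} e^{t x} + A t x^{2} e^{t x} + 2 A x^{3} e^{t x} + 2 A x e^{t x}
This must equal f(x, t) identically; expanded, f = 2 t^{3} e^{t} e^{t x} + 2 t x^{4} e^{t x} + 2 t x^{2} e^{t x} + 4 x^{3} e^{t x} + 4 x e^{t x}.
Matching coefficients of the independent functions:
  [x e^{t x}, x^{3} e^{t x}]:  2 A = 4
  [t x^{2} e^{t x}, t x^{4} e^{t x}, t^{3} e^{t} e^{t x}]:  A = 2
Solving: A = 2.
Check against the point condition:
  u(0, 0) = 2  ⟹  A = 2  ✓
Hence u(x, t) = 2 e^{t x}.

Answer: u(x, t) = 2 e^{t x}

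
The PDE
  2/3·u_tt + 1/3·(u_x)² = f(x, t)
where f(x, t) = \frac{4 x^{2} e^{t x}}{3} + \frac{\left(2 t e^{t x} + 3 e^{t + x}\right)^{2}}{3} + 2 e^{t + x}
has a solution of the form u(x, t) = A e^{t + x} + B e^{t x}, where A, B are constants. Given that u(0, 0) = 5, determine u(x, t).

Substitute the ansatz u = A e^{t + x} + B e^{t x} into the left-hand side.
Derivatives of the ansatz:
  u_tt = A e^{t} e^{x} + B x^{2} e^{t x}
  u_x = A e^{t} e^{x} + B t e^{t x}
Term by term:
  2/3·u_tt = \frac{2 A e^{t} e^{x}}{3} + \frac{2 B x^{2} e^{t x}}{3}
  1/3·(u_x)² = \frac{A^{2} e^{2 t} e^{2 x}}{3} + \frac{2 A B t e^{t} e^{x} e^{t x}}{3} + \frac{B^{2} t^{2} e^{2 t x}}{3}
So the left-hand side equals
  \frac{A^{2} e^{2 t} e^{2 x}}{3} + \frac{2 A B t e^{t} e^{x} e^{t x}}{3} + \frac{2 A e^{t} e^{x}}{3} + \frac{B^{2} t^{2} e^{2 t x}}{3} + \frac{2 B x^{2} e^{t x}}{3}
This must equal f(x, t) identically; expanded, f = \frac{4 t^{2} e^{2 t x}}{3} + 4 t e^{t} e^{x} e^{t x} + \frac{4 x^{2} e^{t x}}{3} + 3 e^{2 t} e^{2 x} + 2 e^{t} e^{x}.
Matching coefficients of the independent functions:
  [t^{2} e^{2 t x}]:  \frac{B^{2}}{3} = \frac{4}{3}
  [x^{2} e^{t x}]:  \frac{2 B}{3} = \frac{4}{3}
  [e^{t} e^{x}]:  \frac{2 A}{3} = 2
  [e^{2 t} e^{2 x}]:  \frac{A^{2}}{3} = 3
  [t e^{t} e^{x} e^{t x}]:  \frac{2 A B}{3} = 4
Solving: A = 3, B = 2.
Check against the point condition:
  u(0, 0) = 5  ⟹  A + B = 5  ✓
Hence u(x, t) = 2 e^{t x} + 3 e^{t + x}.

Answer: u(x, t) = 2 e^{t x} + 3 e^{t + x}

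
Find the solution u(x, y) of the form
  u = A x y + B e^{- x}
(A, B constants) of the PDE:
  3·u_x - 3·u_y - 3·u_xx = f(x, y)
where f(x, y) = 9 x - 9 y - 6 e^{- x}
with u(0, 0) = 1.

Substitute the ansatz u = A x y + B e^{- x} into the left-hand side.
Derivatives of the ansatz:
  u_x = A y - B e^{- x}
  u_y = A x
  u_xx = B e^{- x}
Term by term:
  3·u_x = 3 A y - 3 B e^{- x}
  -3·u_y = - 3 A x
  -3·u_xx = - 3 B e^{- x}
So the left-hand side equals
  - 3 A x + 3 A y - 6 B e^{- x}
This must equal f(x, y) = 9 x - 9 y - 6 e^{- x} identically.
Matching coefficients of the independent functions:
  [x]:  - 3 A = 9
  [y]:  3 A = -9
  [e^{- x}]:  - 6 B = -6
Solving: A = -3, B = 1.
Check against the point condition:
  u(0, 0) = 1  ⟹  B = 1  ✓
Hence u(x, y) = - 3 x y + e^{- x}.

Answer: u(x, y) = - 3 x y + e^{- x}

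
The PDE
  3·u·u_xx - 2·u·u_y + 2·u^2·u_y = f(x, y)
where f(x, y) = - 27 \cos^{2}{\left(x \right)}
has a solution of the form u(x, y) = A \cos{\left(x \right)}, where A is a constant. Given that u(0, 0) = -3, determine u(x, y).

Substitute the ansatz u = A \cos{\left(x \right)} into the left-hand side.
Derivatives of the ansatz:
  u_xx = - A \cos{\left(x \right)}
  u_y = 0
Term by term:
  3·u·u_xx = - 3 A^{2} \cos^{2}{\left(x \right)}
  -2·u·u_y = 0
  2·u^2·u_y = 0
So the left-hand side equals
  - 3 A^{2} \cos^{2}{\left(x \right)}
This must equal f(x, y) = - 27 \cos^{2}{\left(x \right)} identically.
Matching coefficients of the independent functions:
  [\cos^{2}{\left(x \right)}]:  - 3 A^{2} = -27
These equations allow (A) = (-3) or (3).
Impose the point condition(s):
  u(0, 0) = -3  ⟹  A = -3
Only A = -3 satisfies everything.
Hence u(x, y) = - 3 \cos{\left(x \right)}.

Answer: u(x, y) = - 3 \cos{\left(x \right)}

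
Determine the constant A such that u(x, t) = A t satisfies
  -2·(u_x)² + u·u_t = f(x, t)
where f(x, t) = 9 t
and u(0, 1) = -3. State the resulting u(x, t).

Substitute the ansatz u = A t into the left-hand side.
Derivatives of the ansatz:
  u_x = 0
  u_t = A
Term by term:
  -2·(u_x)² = 0
  u·u_t = A^{2} t
So the left-hand side equals
  A^{2} t
This must equal f(x, t) = 9 t identically.
Matching coefficients of the independent functions:
  [t]:  A^{2} = 9
These equations allow (A) = (-3) or (3).
Impose the point condition(s):
  u(0, 1) = -3  ⟹  A = -3
Only A = -3 satisfies everything.
Hence u(x, t) = - 3 t.

Answer: u(x, t) = - 3 t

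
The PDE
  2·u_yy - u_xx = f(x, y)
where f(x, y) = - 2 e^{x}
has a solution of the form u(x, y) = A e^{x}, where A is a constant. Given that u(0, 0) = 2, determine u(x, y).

Substitute the ansatz u = A e^{x} into the left-hand side.
Derivatives of the ansatz:
  u_yy = 0
  u_xx = A e^{x}
Term by term:
  2·u_yy = 0
  -u_xx = - A e^{x}
So the left-hand side equals
  - A e^{x}
This must equal f(x, y) = - 2 e^{x} identically.
Matching coefficients of the independent functions:
  [e^{x}]:  - A = -2
Solving: A = 2.
Check against the point condition:
  u(0, 0) = 2  ⟹  A = 2  ✓
Hence u(x, y) = 2 e^{x}.

Answer: u(x, y) = 2 e^{x}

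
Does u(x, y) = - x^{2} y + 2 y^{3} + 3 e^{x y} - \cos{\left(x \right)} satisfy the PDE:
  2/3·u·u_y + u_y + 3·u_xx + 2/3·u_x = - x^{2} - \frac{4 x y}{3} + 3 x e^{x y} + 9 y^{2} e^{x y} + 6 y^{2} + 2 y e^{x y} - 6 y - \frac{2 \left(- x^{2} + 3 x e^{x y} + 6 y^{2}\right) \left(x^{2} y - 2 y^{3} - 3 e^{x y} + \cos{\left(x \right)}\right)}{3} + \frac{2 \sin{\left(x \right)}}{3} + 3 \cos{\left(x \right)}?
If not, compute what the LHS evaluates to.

Evaluate each term of the left-hand side for u = - x^{2} y + 2 y^{3} + 3 e^{x y} - \cos{\left(x \right)}.
Derivatives:
  u_y = - x^{2} + 3 x e^{x y} + 6 y^{2}
  u_xx = 3 y^{2} e^{x y} - 2 y + \cos{\left(x \right)}
  u_x = - 2 x y + 3 y e^{x y} + \sin{\left(x \right)}
Terms:
  2/3·u·u_y = 2 \left(\frac{x^{2}}{3} - x e^{x y} - 2 y^{2}\right) \left(x^{2} y - 2 y^{3} - 3 e^{x y} + \cos{\left(x \right)}\right)
  u_y = - x^{2} + 3 x e^{x y} + 6 y^{2}
  3·u_xx = 9 y^{2} e^{x y} - 6 y + 3 \cos{\left(x \right)}
  2/3·u_x = - \frac{4 x y}{3} + 2 y e^{x y} + \frac{2 \sin{\left(x \right)}}{3}
Sum: LHS = - x^{2} - \frac{4 x y}{3} + 3 x e^{x y} + 9 y^{2} e^{x y} + 6 y^{2} + 2 y e^{x y} - 6 y - \frac{2 \left(- x^{2} + 3 x e^{x y} + 6 y^{2}\right) \left(x^{2} y - 2 y^{3} - 3 e^{x y} + \cos{\left(x \right)}\right)}{3} + \frac{2 \sin{\left(x \right)}}{3} + 3 \cos{\left(x \right)}
This is exactly the given right-hand side, so u is a solution.

Answer: Yes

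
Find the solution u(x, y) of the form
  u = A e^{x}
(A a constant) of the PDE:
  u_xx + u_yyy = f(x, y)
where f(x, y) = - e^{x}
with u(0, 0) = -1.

Substitute the ansatz u = A e^{x} into the left-hand side.
Derivatives of the ansatz:
  u_xx = A e^{x}
  u_yyy = 0
Term by term:
  u_xx = A e^{x}
  u_yyy = 0
So the left-hand side equals
  A e^{x}
This must equal f(x, y) = - e^{x} identically.
Matching coefficients of the independent functions:
  [e^{x}]:  A = -1
Solving: A = -1.
Check against the point condition:
  u(0, 0) = -1  ⟹  A = -1  ✓
Hence u(x, y) = - e^{x}.

Answer: u(x, y) = - e^{x}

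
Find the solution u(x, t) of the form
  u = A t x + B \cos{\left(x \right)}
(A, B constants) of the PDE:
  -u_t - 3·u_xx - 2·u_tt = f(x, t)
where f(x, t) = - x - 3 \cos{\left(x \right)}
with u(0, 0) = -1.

Substitute the ansatz u = A t x + B \cos{\left(x \right)} into the left-hand side.
Derivatives of the ansatz:
  u_t = A x
  u_xx = - B \cos{\left(x \right)}
  u_tt = 0
Term by term:
  -u_t = - A x
  -3·u_xx = 3 B \cos{\left(x \right)}
  -2·u_tt = 0
So the left-hand side equals
  - A x + 3 B \cos{\left(x \right)}
This must equal f(x, t) = - x - 3 \cos{\left(x \right)} identically.
Matching coefficients of the independent functions:
  [x]:  - A = -1
  [\cos{\left(x \right)}]:  3 B = -3
Solving: A = 1, B = -1.
Check against the point condition:
  u(0, 0) = -1  ⟹  B = -1  ✓
Hence u(x, t) = t x - \cos{\left(x \right)}.

Answer: u(x, t) = t x - \cos{\left(x \right)}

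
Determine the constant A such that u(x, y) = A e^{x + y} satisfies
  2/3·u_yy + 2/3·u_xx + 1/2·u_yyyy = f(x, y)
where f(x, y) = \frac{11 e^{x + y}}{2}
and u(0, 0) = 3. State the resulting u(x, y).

Substitute the ansatz u = A e^{x + y} into the left-hand side.
Derivatives of the ansatz:
  u_yy = A e^{x} e^{y}
  u_xx = A e^{x} e^{y}
  u_yyyy = A e^{x} e^{y}
Term by term:
  2/3·u_yy = \frac{2 A e^{x} e^{y}}{3}
  2/3·u_xx = \frac{2 A e^{x} e^{y}}{3}
  1/2·u_yyyy = \frac{A e^{x} e^{y}}{2}
So the left-hand side equals
  \frac{11 A e^{x} e^{y}}{6}
This must equal f(x, y) identically; expanded, f = \frac{11 e^{x} e^{y}}{2}.
Matching coefficients of the independent functions:
  [e^{x} e^{y}]:  \frac{11 A}{6} = \frac{11}{2}
Solving: A = 3.
Check against the point condition:
  u(0, 0) = 3  ⟹  A = 3  ✓
Hence u(x, y) = 3 e^{x + y}.

Answer: u(x, y) = 3 e^{x + y}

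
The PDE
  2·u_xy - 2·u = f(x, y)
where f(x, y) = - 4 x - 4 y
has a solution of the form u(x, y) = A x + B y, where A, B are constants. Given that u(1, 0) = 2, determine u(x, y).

Substitute the ansatz u = A x + B y into the left-hand side.
Derivatives of the ansatz:
  u_xy = 0
Term by term:
  2·u_xy = 0
  -2·u = - 2 A x - 2 B y
So the left-hand side equals
  - 2 A x - 2 B y
This must equal f(x, y) = - 4 x - 4 y identically.
Matching coefficients of the independent functions:
  [x]:  - 2 A = -4
  [y]:  - 2 B = -4
Solving: A = 2, B = 2.
Check against the point condition:
  u(1, 0) = 2  ⟹  A = 2  ✓
Hence u(x, y) = 2 x + 2 y.

Answer: u(x, y) = 2 x + 2 y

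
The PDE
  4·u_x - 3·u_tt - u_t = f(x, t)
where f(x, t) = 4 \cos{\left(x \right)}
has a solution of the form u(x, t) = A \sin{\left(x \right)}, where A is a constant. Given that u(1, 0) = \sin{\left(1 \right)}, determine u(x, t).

Substitute the ansatz u = A \sin{\left(x \right)} into the left-hand side.
Derivatives of the ansatz:
  u_x = A \cos{\left(x \right)}
  u_tt = 0
  u_t = 0
Term by term:
  4·u_x = 4 A \cos{\left(x \right)}
  -3·u_tt = 0
  -u_t = 0
So the left-hand side equals
  4 A \cos{\left(x \right)}
This must equal f(x, t) = 4 \cos{\left(x \right)} identically.
Matching coefficients of the independent functions:
  [\cos{\left(x \right)}]:  4 A = 4
Solving: A = 1.
Check against the point condition:
  u(1, 0) = \sin{\left(1 \right)}  ⟹  A \sin{\left(1 \right)} = \sin{\left(1 \right)}  ✓
Hence u(x, t) = \sin{\left(x \right)}.

Answer: u(x, t) = \sin{\left(x \right)}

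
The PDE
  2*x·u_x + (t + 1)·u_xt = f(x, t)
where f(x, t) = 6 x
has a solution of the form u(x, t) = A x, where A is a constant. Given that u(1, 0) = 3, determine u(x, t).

Answer: u(x, t) = 3 x

Derivation:
Substitute the ansatz u = A x into the left-hand side.
Derivatives of the ansatz:
  u_x = A
  u_xt = 0
Term by term:
  2*x·u_x = 2 A x
  (t + 1)·u_xt = 0
So the left-hand side equals
  2 A x
This must equal f(x, t) = 6 x identically.
Matching coefficients of the independent functions:
  [x]:  2 A = 6
Solving: A = 3.
Check against the point condition:
  u(1, 0) = 3  ⟹  A = 3  ✓
Hence u(x, t) = 3 x.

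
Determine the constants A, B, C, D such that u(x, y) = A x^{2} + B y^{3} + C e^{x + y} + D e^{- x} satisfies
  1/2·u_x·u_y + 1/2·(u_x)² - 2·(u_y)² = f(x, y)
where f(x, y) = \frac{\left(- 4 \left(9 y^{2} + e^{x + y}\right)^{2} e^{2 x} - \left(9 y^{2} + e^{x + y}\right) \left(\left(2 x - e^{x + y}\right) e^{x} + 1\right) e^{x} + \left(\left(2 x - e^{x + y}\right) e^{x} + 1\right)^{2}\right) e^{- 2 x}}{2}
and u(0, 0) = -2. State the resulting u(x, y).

Substitute the ansatz u = A x^{2} + B y^{3} + C e^{x + y} + D e^{- x} into the left-hand side.
Derivatives of the ansatz:
  u_x = 2 A x + C e^{x} e^{y} - D e^{- x}
  u_y = 3 B y^{2} + C e^{x} e^{y}
Term by term:
  1/2·u_x·u_y = 3 A B x y^{2} + A C x e^{x} e^{y} + \frac{3 B C y^{2} e^{x} e^{y}}{2} - \frac{3 B D y^{2} e^{- x}}{2} + \frac{C^{2} e^{2 x} e^{2 y}}{2} - \frac{C D e^{y}}{2}
  1/2·(u_x)² = 2 A^{2} x^{2} + 2 A C x e^{x} e^{y} - 2 A D x e^{- x} + \frac{C^{2} e^{2 x} e^{2 y}}{2} - C D e^{y} + \frac{D^{2} e^{- 2 x}}{2}
  -2·(u_y)² = - 18 B^{2} y^{4} - 12 B C y^{2} e^{x} e^{y} - 2 C^{2} e^{2 x} e^{2 y}
So the left-hand side equals
  2 A^{2} x^{2} + 3 A B x y^{2} + 3 A C x e^{x} e^{y} - 2 A D x e^{- x} - 18 B^{2} y^{4} - \frac{21 B C y^{2} e^{x} e^{y}}{2} - \frac{3 B D y^{2} e^{- x}}{2} - C^{2} e^{2 x} e^{2 y} - \frac{3 C D e^{y}}{2} + \frac{D^{2} e^{- 2 x}}{2}
This must equal f(x, y) identically; expanded, f = 2 x^{2} - 9 x y^{2} - 3 x e^{x} e^{y} + 2 x e^{- x} - 162 y^{4} - \frac{63 y^{2} e^{x} e^{y}}{2} - \frac{9 y^{2} e^{- x}}{2} - e^{2 x} e^{2 y} - \frac{3 e^{y}}{2} + \frac{e^{- 2 x}}{2}.
Matching coefficients of the independent functions:
  [x^{2}]:  2 A^{2} = 2
  [y^{4}]:  - 18 B^{2} = -162
  [x y^{2}]:  3 A B = -9
  [x e^{- x}]:  - 2 A D = 2
  [y^{2} e^{- x}]:  - \frac{3 B D}{2} = - \frac{9}{2}
  [e^{2 x} e^{2 y}]:  - C^{2} = -1
  [x e^{x} e^{y}]:  3 A C = -3
  [y^{2} e^{x} e^{y}]:  - \frac{21 B C}{2} = - \frac{63}{2}
  [e^{- 2 x}]:  \frac{D^{2}}{2} = \frac{1}{2}
  [e^{y}]:  - \frac{3 C D}{2} = - \frac{3}{2}
These equations allow (A, B, C, D) = (-1, 3, 1, 1) or (1, -3, -1, -1).
Impose the point condition(s):
  u(0, 0) = -2  ⟹  C + D = -2
Only A = 1, B = -3, C = -1, D = -1 satisfies everything.
Hence u(x, y) = x^{2} - 3 y^{3} - e^{x + y} - e^{- x}.

Answer: u(x, y) = x^{2} - 3 y^{3} - e^{x + y} - e^{- x}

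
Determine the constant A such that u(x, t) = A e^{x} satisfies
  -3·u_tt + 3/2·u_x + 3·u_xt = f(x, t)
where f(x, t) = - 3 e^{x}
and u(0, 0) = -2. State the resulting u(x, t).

Substitute the ansatz u = A e^{x} into the left-hand side.
Derivatives of the ansatz:
  u_tt = 0
  u_x = A e^{x}
  u_xt = 0
Term by term:
  -3·u_tt = 0
  3/2·u_x = \frac{3 A e^{x}}{2}
  3·u_xt = 0
So the left-hand side equals
  \frac{3 A e^{x}}{2}
This must equal f(x, t) = - 3 e^{x} identically.
Matching coefficients of the independent functions:
  [e^{x}]:  \frac{3 A}{2} = -3
Solving: A = -2.
Check against the point condition:
  u(0, 0) = -2  ⟹  A = -2  ✓
Hence u(x, t) = - 2 e^{x}.

Answer: u(x, t) = - 2 e^{x}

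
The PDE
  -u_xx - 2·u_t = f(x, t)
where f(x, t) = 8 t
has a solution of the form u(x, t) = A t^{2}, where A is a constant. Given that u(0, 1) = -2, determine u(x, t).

Answer: u(x, t) = - 2 t^{2}

Derivation:
Substitute the ansatz u = A t^{2} into the left-hand side.
Derivatives of the ansatz:
  u_xx = 0
  u_t = 2 A t
Term by term:
  -u_xx = 0
  -2·u_t = - 4 A t
So the left-hand side equals
  - 4 A t
This must equal f(x, t) = 8 t identically.
Matching coefficients of the independent functions:
  [t]:  - 4 A = 8
Solving: A = -2.
Check against the point condition:
  u(0, 1) = -2  ⟹  A = -2  ✓
Hence u(x, t) = - 2 t^{2}.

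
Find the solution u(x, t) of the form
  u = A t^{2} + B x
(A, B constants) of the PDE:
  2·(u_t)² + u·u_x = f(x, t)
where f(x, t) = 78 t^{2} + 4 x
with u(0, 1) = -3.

Answer: u(x, t) = - 3 t^{2} - 2 x

Derivation:
Substitute the ansatz u = A t^{2} + B x into the left-hand side.
Derivatives of the ansatz:
  u_t = 2 A t
  u_x = B
Term by term:
  2·(u_t)² = 8 A^{2} t^{2}
  u·u_x = A B t^{2} + B^{2} x
So the left-hand side equals
  8 A^{2} t^{2} + A B t^{2} + B^{2} x
This must equal f(x, t) = 78 t^{2} + 4 x identically.
Matching coefficients of the independent functions:
  [t^{2}]:  8 A^{2} + A B = 78
  [x]:  B^{2} = 4
These equations allow (A, B) = (- \frac{13}{4}, 2) or (-3, -2) or (3, 2) or (\frac{13}{4}, -2).
Impose the point condition(s):
  u(0, 1) = -3  ⟹  A = -3
Only A = -3, B = -2 satisfies everything.
Hence u(x, t) = - 3 t^{2} - 2 x.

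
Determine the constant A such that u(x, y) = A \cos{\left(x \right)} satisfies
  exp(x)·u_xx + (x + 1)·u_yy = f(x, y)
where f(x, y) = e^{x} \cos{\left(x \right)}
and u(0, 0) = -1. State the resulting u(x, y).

Substitute the ansatz u = A \cos{\left(x \right)} into the left-hand side.
Derivatives of the ansatz:
  u_xx = - A \cos{\left(x \right)}
  u_yy = 0
Term by term:
  exp(x)·u_xx = - A e^{x} \cos{\left(x \right)}
  (x + 1)·u_yy = 0
So the left-hand side equals
  - A e^{x} \cos{\left(x \right)}
This must equal f(x, y) = e^{x} \cos{\left(x \right)} identically.
Matching coefficients of the independent functions:
  [e^{x} \cos{\left(x \right)}]:  - A = 1
Solving: A = -1.
Check against the point condition:
  u(0, 0) = -1  ⟹  A = -1  ✓
Hence u(x, y) = - \cos{\left(x \right)}.

Answer: u(x, y) = - \cos{\left(x \right)}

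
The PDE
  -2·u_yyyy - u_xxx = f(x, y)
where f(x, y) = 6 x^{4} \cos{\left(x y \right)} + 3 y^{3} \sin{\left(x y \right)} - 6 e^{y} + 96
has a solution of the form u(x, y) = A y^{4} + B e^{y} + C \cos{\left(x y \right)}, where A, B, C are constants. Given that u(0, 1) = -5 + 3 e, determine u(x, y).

Answer: u(x, y) = - 2 y^{4} + 3 e^{y} - 3 \cos{\left(x y \right)}

Derivation:
Substitute the ansatz u = A y^{4} + B e^{y} + C \cos{\left(x y \right)} into the left-hand side.
Derivatives of the ansatz:
  u_yyyy = 24 A + B e^{y} + C x^{4} \cos{\left(x y \right)}
  u_xxx = C y^{3} \sin{\left(x y \right)}
Term by term:
  -2·u_yyyy = - 48 A - 2 B e^{y} - 2 C x^{4} \cos{\left(x y \right)}
  -u_xxx = - C y^{3} \sin{\left(x y \right)}
So the left-hand side equals
  - 48 A - 2 B e^{y} - 2 C x^{4} \cos{\left(x y \right)} - C y^{3} \sin{\left(x y \right)}
This must equal f(x, y) = 6 x^{4} \cos{\left(x y \right)} + 3 y^{3} \sin{\left(x y \right)} - 6 e^{y} + 96 identically.
Matching coefficients of the independent functions:
  [constant term]:  - 48 A = 96
  [x^{4} \cos{\left(x y \right)}]:  - 2 C = 6
  [y^{3} \sin{\left(x y \right)}]:  - C = 3
  [e^{y}]:  - 2 B = -6
Solving: A = -2, B = 3, C = -3.
Check against the point condition:
  u(0, 1) = -5 + 3 e  ⟹  A + e B + C = -5 + 3 e  ✓
Hence u(x, y) = - 2 y^{4} + 3 e^{y} - 3 \cos{\left(x y \right)}.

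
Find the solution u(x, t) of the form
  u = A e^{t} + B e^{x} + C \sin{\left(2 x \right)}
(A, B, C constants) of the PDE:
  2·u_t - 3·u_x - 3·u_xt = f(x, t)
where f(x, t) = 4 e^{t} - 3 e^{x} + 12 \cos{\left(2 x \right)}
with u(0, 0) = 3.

Substitute the ansatz u = A e^{t} + B e^{x} + C \sin{\left(2 x \right)} into the left-hand side.
Derivatives of the ansatz:
  u_t = A e^{t}
  u_x = B e^{x} + 2 C \cos{\left(2 x \right)}
  u_xt = 0
Term by term:
  2·u_t = 2 A e^{t}
  -3·u_x = - 3 B e^{x} - 6 C \cos{\left(2 x \right)}
  -3·u_xt = 0
So the left-hand side equals
  2 A e^{t} - 3 B e^{x} - 6 C \cos{\left(2 x \right)}
This must equal f(x, t) = 4 e^{t} - 3 e^{x} + 12 \cos{\left(2 x \right)} identically.
Matching coefficients of the independent functions:
  [e^{t}]:  2 A = 4
  [e^{x}]:  - 3 B = -3
  [\cos{\left(2 x \right)}]:  - 6 C = 12
Solving: A = 2, B = 1, C = -2.
Check against the point condition:
  u(0, 0) = 3  ⟹  A + B = 3  ✓
Hence u(x, t) = 2 e^{t} + e^{x} - 2 \sin{\left(2 x \right)}.

Answer: u(x, t) = 2 e^{t} + e^{x} - 2 \sin{\left(2 x \right)}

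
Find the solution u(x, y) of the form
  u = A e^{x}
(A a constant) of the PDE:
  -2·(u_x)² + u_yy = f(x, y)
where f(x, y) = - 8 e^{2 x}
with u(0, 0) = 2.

Answer: u(x, y) = 2 e^{x}

Derivation:
Substitute the ansatz u = A e^{x} into the left-hand side.
Derivatives of the ansatz:
  u_x = A e^{x}
  u_yy = 0
Term by term:
  -2·(u_x)² = - 2 A^{2} e^{2 x}
  u_yy = 0
So the left-hand side equals
  - 2 A^{2} e^{2 x}
This must equal f(x, y) = - 8 e^{2 x} identically.
Matching coefficients of the independent functions:
  [e^{2 x}]:  - 2 A^{2} = -8
These equations allow (A) = (-2) or (2).
Impose the point condition(s):
  u(0, 0) = 2  ⟹  A = 2
Only A = 2 satisfies everything.
Hence u(x, y) = 2 e^{x}.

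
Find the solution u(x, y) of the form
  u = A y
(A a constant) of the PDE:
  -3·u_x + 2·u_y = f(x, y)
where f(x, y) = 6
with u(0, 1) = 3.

Substitute the ansatz u = A y into the left-hand side.
Derivatives of the ansatz:
  u_x = 0
  u_y = A
Term by term:
  -3·u_x = 0
  2·u_y = 2 A
So the left-hand side equals
  2 A
This must equal f(x, y) = 6 identically.
Matching coefficients of the independent functions:
  [constant term]:  2 A = 6
Solving: A = 3.
Check against the point condition:
  u(0, 1) = 3  ⟹  A = 3  ✓
Hence u(x, y) = 3 y.

Answer: u(x, y) = 3 y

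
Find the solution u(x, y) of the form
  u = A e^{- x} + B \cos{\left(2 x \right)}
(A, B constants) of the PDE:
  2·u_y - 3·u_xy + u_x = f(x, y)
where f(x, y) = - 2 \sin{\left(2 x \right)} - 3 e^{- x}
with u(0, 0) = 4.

Substitute the ansatz u = A e^{- x} + B \cos{\left(2 x \right)} into the left-hand side.
Derivatives of the ansatz:
  u_y = 0
  u_xy = 0
  u_x = - A e^{- x} - 2 B \sin{\left(2 x \right)}
Term by term:
  2·u_y = 0
  -3·u_xy = 0
  u_x = - A e^{- x} - 2 B \sin{\left(2 x \right)}
So the left-hand side equals
  - A e^{- x} - 2 B \sin{\left(2 x \right)}
This must equal f(x, y) = - 2 \sin{\left(2 x \right)} - 3 e^{- x} identically.
Matching coefficients of the independent functions:
  [e^{- x}]:  - A = -3
  [\sin{\left(2 x \right)}]:  - 2 B = -2
Solving: A = 3, B = 1.
Check against the point condition:
  u(0, 0) = 4  ⟹  A + B = 4  ✓
Hence u(x, y) = \cos{\left(2 x \right)} + 3 e^{- x}.

Answer: u(x, y) = \cos{\left(2 x \right)} + 3 e^{- x}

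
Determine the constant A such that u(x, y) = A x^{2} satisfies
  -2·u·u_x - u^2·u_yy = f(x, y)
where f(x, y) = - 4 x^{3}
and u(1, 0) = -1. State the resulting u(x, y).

Substitute the ansatz u = A x^{2} into the left-hand side.
Derivatives of the ansatz:
  u_x = 2 A x
  u_yy = 0
Term by term:
  -2·u·u_x = - 4 A^{2} x^{3}
  -u^2·u_yy = 0
So the left-hand side equals
  - 4 A^{2} x^{3}
This must equal f(x, y) = - 4 x^{3} identically.
Matching coefficients of the independent functions:
  [x^{3}]:  - 4 A^{2} = -4
These equations allow (A) = (-1) or (1).
Impose the point condition(s):
  u(1, 0) = -1  ⟹  A = -1
Only A = -1 satisfies everything.
Hence u(x, y) = - x^{2}.

Answer: u(x, y) = - x^{2}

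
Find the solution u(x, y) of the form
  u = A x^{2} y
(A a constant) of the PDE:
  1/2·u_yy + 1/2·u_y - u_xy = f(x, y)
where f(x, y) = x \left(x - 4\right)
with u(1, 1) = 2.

Substitute the ansatz u = A x^{2} y into the left-hand side.
Derivatives of the ansatz:
  u_yy = 0
  u_y = A x^{2}
  u_xy = 2 A x
Term by term:
  1/2·u_yy = 0
  1/2·u_y = \frac{A x^{2}}{2}
  -u_xy = - 2 A x
So the left-hand side equals
  \frac{A x^{2}}{2} - 2 A x
This must equal f(x, y) identically; expanded, f = x^{2} - 4 x.
Matching coefficients of the independent functions:
  [x]:  - 2 A = -4
  [x^{2}]:  \frac{A}{2} = 1
Solving: A = 2.
Check against the point condition:
  u(1, 1) = 2  ⟹  A = 2  ✓
Hence u(x, y) = 2 x^{2} y.

Answer: u(x, y) = 2 x^{2} y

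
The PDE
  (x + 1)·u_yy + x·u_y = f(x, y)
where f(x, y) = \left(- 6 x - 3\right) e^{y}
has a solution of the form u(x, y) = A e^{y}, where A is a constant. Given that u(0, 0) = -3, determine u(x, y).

Substitute the ansatz u = A e^{y} into the left-hand side.
Derivatives of the ansatz:
  u_yy = A e^{y}
  u_y = A e^{y}
Term by term:
  (x + 1)·u_yy = A x e^{y} + A e^{y}
  x·u_y = A x e^{y}
So the left-hand side equals
  2 A x e^{y} + A e^{y}
This must equal f(x, y) identically; expanded, f = - 6 x e^{y} - 3 e^{y}.
Matching coefficients of the independent functions:
  [x e^{y}]:  2 A = -6
  [e^{y}]:  A = -3
Solving: A = -3.
Check against the point condition:
  u(0, 0) = -3  ⟹  A = -3  ✓
Hence u(x, y) = - 3 e^{y}.

Answer: u(x, y) = - 3 e^{y}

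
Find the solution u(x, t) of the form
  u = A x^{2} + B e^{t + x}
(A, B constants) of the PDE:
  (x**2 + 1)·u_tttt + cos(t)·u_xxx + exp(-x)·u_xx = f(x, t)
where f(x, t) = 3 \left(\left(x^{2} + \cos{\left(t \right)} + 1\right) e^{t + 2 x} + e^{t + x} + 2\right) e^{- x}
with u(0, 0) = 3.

Substitute the ansatz u = A x^{2} + B e^{t + x} into the left-hand side.
Derivatives of the ansatz:
  u_tttt = B e^{t} e^{x}
  u_xxx = B e^{t} e^{x}
  u_xx = 2 A + B e^{t} e^{x}
Term by term:
  (x**2 + 1)·u_tttt = B x^{2} e^{t} e^{x} + B e^{t} e^{x}
  cos(t)·u_xxx = B e^{t} e^{x} \cos{\left(t \right)}
  exp(-x)·u_xx = 2 A e^{- x} + B e^{t}
So the left-hand side equals
  2 A e^{- x} + B x^{2} e^{t} e^{x} + B e^{t} e^{x} \cos{\left(t \right)} + B e^{t} e^{x} + B e^{t}
This must equal f(x, t) identically; expanded, f = 3 x^{2} e^{t} e^{x} + 3 e^{t} e^{x} \cos{\left(t \right)} + 3 e^{t} e^{x} + 3 e^{t} + 6 e^{- x}.
Matching coefficients of the independent functions:
  [e^{t} e^{x}, x^{2} e^{t} e^{x}, e^{t} e^{x} \cos{\left(t \right)}, e^{t}]:  B = 3
  [e^{- x}]:  2 A = 6
Solving: A = 3, B = 3.
Check against the point condition:
  u(0, 0) = 3  ⟹  B = 3  ✓
Hence u(x, t) = 3 x^{2} + 3 e^{t + x}.

Answer: u(x, t) = 3 x^{2} + 3 e^{t + x}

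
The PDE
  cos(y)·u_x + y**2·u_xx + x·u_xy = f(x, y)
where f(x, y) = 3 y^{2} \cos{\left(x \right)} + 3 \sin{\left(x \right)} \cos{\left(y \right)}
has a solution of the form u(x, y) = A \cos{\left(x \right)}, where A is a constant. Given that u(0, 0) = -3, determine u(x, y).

Substitute the ansatz u = A \cos{\left(x \right)} into the left-hand side.
Derivatives of the ansatz:
  u_x = - A \sin{\left(x \right)}
  u_xx = - A \cos{\left(x \right)}
  u_xy = 0
Term by term:
  cos(y)·u_x = - A \sin{\left(x \right)} \cos{\left(y \right)}
  y**2·u_xx = - A y^{2} \cos{\left(x \right)}
  x·u_xy = 0
So the left-hand side equals
  - A y^{2} \cos{\left(x \right)} - A \sin{\left(x \right)} \cos{\left(y \right)}
This must equal f(x, y) = 3 y^{2} \cos{\left(x \right)} + 3 \sin{\left(x \right)} \cos{\left(y \right)} identically.
Matching coefficients of the independent functions:
  [y^{2} \cos{\left(x \right)}, \sin{\left(x \right)} \cos{\left(y \right)}]:  - A = 3
Solving: A = -3.
Check against the point condition:
  u(0, 0) = -3  ⟹  A = -3  ✓
Hence u(x, y) = - 3 \cos{\left(x \right)}.

Answer: u(x, y) = - 3 \cos{\left(x \right)}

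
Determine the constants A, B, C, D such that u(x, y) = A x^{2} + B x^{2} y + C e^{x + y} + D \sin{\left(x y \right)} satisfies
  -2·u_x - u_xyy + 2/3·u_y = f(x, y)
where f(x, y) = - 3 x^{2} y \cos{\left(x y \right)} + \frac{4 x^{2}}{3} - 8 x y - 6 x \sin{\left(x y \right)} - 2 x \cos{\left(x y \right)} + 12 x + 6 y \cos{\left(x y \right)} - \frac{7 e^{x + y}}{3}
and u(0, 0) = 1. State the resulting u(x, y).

Substitute the ansatz u = A x^{2} + B x^{2} y + C e^{x + y} + D \sin{\left(x y \right)} into the left-hand side.
Derivatives of the ansatz:
  u_x = 2 A x + 2 B x y + C e^{x} e^{y} + D y \cos{\left(x y \right)}
  u_xyy = C e^{x} e^{y} - D x^{2} y \cos{\left(x y \right)} - 2 D x \sin{\left(x y \right)}
  u_y = B x^{2} + C e^{x} e^{y} + D x \cos{\left(x y \right)}
Term by term:
  -2·u_x = - 4 A x - 4 B x y - 2 C e^{x} e^{y} - 2 D y \cos{\left(x y \right)}
  -u_xyy = - C e^{x} e^{y} + D x^{2} y \cos{\left(x y \right)} + 2 D x \sin{\left(x y \right)}
  2/3·u_y = \frac{2 B x^{2}}{3} + \frac{2 C e^{x} e^{y}}{3} + \frac{2 D x \cos{\left(x y \right)}}{3}
So the left-hand side equals
  - 4 A x + \frac{2 B x^{2}}{3} - 4 B x y - \frac{7 C e^{x} e^{y}}{3} + D x^{2} y \cos{\left(x y \right)} + 2 D x \sin{\left(x y \right)} + \frac{2 D x \cos{\left(x y \right)}}{3} - 2 D y \cos{\left(x y \right)}
This must equal f(x, y) identically; expanded, f = - 3 x^{2} y \cos{\left(x y \right)} + \frac{4 x^{2}}{3} - 8 x y - 6 x \sin{\left(x y \right)} - 2 x \cos{\left(x y \right)} + 12 x + 6 y \cos{\left(x y \right)} - \frac{7 e^{x} e^{y}}{3}.
Matching coefficients of the independent functions:
  [x]:  - 4 A = 12
  [x^{2}]:  \frac{2 B}{3} = \frac{4}{3}
  [x y]:  - 4 B = -8
  [x \sin{\left(x y \right)}]:  2 D = -6
  [x \cos{\left(x y \right)}]:  \frac{2 D}{3} = -2
  [y \cos{\left(x y \right)}]:  - 2 D = 6
  [e^{x} e^{y}]:  - \frac{7 C}{3} = - \frac{7}{3}
  [x^{2} y \cos{\left(x y \right)}]:  D = -3
Solving: A = -3, B = 2, C = 1, D = -3.
Check against the point condition:
  u(0, 0) = 1  ⟹  C = 1  ✓
Hence u(x, y) = 2 x^{2} y - 3 x^{2} + e^{x + y} - 3 \sin{\left(x y \right)}.

Answer: u(x, y) = 2 x^{2} y - 3 x^{2} + e^{x + y} - 3 \sin{\left(x y \right)}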